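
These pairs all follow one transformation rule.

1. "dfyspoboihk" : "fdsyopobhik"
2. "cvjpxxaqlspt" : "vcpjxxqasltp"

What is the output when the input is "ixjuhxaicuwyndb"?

The pattern: swap each adjacent pair of characters (1↔2, 3↔4, ...).
For "ixjuhxaicuwyndb" the result is "xiujxhiaucywdnb".

xiujxhiaucywdnb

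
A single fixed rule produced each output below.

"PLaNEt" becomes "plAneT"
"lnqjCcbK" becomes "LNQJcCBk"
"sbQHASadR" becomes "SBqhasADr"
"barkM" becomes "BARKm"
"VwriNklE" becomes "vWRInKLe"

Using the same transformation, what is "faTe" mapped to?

Looking at the pairs, the operation is to flip the case of every letter.
Applying that to "faTe" gives "FAtE".

FAtE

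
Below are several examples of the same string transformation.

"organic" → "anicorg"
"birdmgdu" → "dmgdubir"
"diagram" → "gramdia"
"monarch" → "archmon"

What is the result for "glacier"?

ciergla

Rule — move the first 3 characters to the end (rotate left by 3).
Doing the same to "glacier": "ciergla".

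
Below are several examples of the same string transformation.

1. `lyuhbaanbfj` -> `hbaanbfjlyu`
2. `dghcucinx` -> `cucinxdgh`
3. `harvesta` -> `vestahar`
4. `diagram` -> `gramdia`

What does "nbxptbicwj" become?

ptbicwjnbx

What's happening: move the first 3 characters to the end (rotate left by 3).
Doing the same to "nbxptbicwj": "ptbicwjnbx".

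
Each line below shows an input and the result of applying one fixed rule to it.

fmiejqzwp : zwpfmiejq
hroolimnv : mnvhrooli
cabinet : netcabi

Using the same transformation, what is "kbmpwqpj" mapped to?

qpjkbmpw

The rule is to move the last 3 characters to the front (rotate right by 3).
For "kbmpwqpj" the result is "qpjkbmpw".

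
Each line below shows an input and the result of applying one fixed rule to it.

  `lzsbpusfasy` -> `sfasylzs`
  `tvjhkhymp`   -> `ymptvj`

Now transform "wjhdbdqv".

qvwjh

Rule — move the first 3 characters to the end (rotate left by 3), then delete the first 3 characters.
Starting from "wjhdbdqv": after the first operation, "dbdqvwjh"; after the second, "qvwjh".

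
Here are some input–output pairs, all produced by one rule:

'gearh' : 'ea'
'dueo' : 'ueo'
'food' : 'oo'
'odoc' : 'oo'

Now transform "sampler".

Each output is the input with this applied: keep only the vowels.
Doing the same to "sampler": "ae".

ae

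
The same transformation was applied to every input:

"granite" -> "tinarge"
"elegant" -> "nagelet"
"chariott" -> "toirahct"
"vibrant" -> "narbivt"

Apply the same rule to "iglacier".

eicalgir

The pattern: move the last character to the front, then reverse the string.
On "iglacier": the first step gives "riglacie", and the second then gives "eicalgir".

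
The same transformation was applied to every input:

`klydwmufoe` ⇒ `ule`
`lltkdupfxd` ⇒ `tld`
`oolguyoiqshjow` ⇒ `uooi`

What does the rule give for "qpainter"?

qi

The rule is to sort the characters into reverse alphabetical order, then keep one character in every 3, starting at position 3 (positions 3rd, 6th, 9th, ...).
Starting from "qpainter": after the first operation, "trqpniea"; after the second, "qi".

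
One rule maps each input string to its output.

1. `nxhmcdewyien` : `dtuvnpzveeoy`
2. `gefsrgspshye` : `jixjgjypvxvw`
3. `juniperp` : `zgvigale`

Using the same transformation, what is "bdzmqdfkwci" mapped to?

dhuwbntzsuq

Rule — shift every letter 9 places backward in the alphabet (wrapping around), then move the first 3 characters to the end (rotate left by 3).
"bdzmqdfkwci" → "suqdhuwbntz" → "dhuwbntzsuq".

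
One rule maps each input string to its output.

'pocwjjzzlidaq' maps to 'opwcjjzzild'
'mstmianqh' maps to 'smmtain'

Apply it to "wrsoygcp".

rwosgy

Rule — delete the last 2 characters, then swap each adjacent pair of characters (1↔2, 3↔4, ...).
"wrsoygcp" → "rwosgy".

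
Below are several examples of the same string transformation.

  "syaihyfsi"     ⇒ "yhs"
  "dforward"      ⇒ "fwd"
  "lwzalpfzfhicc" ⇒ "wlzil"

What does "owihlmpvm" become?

wlv

Each output is the input with this applied: move the first character to the end, then keep one character in every 3, starting at position 1 (positions 1st, 4th, 7th, ...).
On "owihlmpvm" that produces "wlv".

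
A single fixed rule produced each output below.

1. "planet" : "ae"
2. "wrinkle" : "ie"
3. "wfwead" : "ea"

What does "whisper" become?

ie

Each output is the input with this applied: keep only the vowels.
Applying that to "whisper" gives "ie".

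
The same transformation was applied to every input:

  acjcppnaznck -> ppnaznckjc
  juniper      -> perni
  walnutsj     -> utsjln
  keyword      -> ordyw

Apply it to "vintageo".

Looking at the pairs, the operation is to delete the first 2 characters, then move the first 2 characters to the end (rotate left by 2).
Doing the same to "vintageo": "ageont".

ageont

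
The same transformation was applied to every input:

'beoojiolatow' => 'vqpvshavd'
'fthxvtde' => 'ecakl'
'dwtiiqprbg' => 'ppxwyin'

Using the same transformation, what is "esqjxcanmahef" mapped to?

In each case the input is transformed by: shift every letter 7 places forward in the alphabet (wrapping around), then delete the first 3 characters.
Doing the same to "esqjxcanmahef": "qejhutholm".

qejhutholm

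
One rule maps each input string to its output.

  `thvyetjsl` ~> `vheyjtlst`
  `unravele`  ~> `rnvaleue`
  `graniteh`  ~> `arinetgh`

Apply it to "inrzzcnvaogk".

Rule — move the first character to the end, then swap each adjacent pair of characters (1↔2, 3↔4, ...).
Starting from "inrzzcnvaogk": after the first operation, "nrzzcnvaogki"; after the second, "rnzzncavgoik".

rnzzncavgoik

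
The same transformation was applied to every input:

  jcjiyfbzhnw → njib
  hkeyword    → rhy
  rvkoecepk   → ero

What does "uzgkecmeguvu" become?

uukm

In each case the input is transformed by: keep one character in every 3, starting at position 1 (positions 1st, 4th, 7th, ...), then move the last character to the front.
"uzgkecmeguvu" → "ukmu" → "uukm".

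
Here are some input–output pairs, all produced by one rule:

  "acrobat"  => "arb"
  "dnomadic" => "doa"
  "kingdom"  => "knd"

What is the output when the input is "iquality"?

iul

Each output is the input with this applied: delete the last 2 characters, then keep every other character starting from the first (positions 1st, 3rd, 5th, ...).
On "iquality": the first step gives "iquali", and the second then gives "iul".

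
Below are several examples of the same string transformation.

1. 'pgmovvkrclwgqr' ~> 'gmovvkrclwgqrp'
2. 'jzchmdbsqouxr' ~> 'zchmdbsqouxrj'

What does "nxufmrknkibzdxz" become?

xufmrknkibzdxzn

Rule — move the first character to the end.
On "nxufmrknkibzdxz" that produces "xufmrknkibzdxzn".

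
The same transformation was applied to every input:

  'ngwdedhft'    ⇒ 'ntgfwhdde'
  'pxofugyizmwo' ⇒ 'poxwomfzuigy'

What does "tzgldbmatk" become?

tkztgalmdb

Rule — take characters alternately from the front and the back (1st, last, 2nd, 2nd-last, ...).
On "tzgldbmatk" that produces "tkztgalmdb".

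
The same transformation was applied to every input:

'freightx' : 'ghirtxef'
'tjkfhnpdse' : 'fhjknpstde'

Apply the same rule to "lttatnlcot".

What's happening: sort the characters into alphabetical order, then move the first 2 characters to the end (rotate left by 2).
For "lttatnlcot", step one produces "acllnotttt"; step two turns that into "llnottttac".

llnottttac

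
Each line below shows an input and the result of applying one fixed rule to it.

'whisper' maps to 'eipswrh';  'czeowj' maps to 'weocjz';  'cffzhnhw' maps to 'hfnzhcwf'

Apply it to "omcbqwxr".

xcwbqorm

The pattern: take characters alternately from the front and the back (1st, last, 2nd, 2nd-last, ...), then move the first 3 characters to the end (rotate left by 3).
On "omcbqwxr": the first step gives "ormxcwbq", and the second then gives "xcwbqorm".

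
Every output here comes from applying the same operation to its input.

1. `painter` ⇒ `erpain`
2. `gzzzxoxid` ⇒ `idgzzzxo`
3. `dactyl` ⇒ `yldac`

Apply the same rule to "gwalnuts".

What's happening: move the last 2 characters to the front (rotate right by 2), then delete the last character.
So "gwalnuts" becomes "tsgwaln".

tsgwaln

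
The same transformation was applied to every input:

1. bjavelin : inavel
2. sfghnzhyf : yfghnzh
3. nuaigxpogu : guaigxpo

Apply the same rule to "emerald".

ldera

The pattern: delete the first 2 characters, then move the last 2 characters to the front (rotate right by 2).
Starting from "emerald": after the first operation, "erald"; after the second, "ldera".
(Check on "nuaigxpogu": → "aigxpogu" → "guaigxpo" ✓)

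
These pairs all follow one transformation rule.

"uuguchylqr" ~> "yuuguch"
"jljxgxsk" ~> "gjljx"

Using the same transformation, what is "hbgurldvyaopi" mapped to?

ahbgurldvy

In each case the input is transformed by: delete the last 3 characters, then move the last character to the front.
So "hbgurldvyaopi" becomes "ahbgurldvy".
(Check on "uuguchylqr": → "uuguchy" → "yuuguch" ✓)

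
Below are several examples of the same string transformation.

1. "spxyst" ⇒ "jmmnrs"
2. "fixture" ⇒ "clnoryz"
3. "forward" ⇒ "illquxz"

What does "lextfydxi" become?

The pattern: shift every letter 6 places backward in the alphabet (wrapping around), then sort the characters into alphabetical order.
So "lextfydxi" becomes "cfnrrsxyz".

cfnrrsxyz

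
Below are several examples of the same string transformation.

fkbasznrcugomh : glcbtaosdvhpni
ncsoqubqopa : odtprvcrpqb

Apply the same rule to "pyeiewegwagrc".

In each case the input is transformed by: shift every letter 1 place forward in the alphabet (wrapping around).
Applying that to "pyeiewegwagrc" gives "qzfjfxfhxbhsd".

qzfjfxfhxbhsd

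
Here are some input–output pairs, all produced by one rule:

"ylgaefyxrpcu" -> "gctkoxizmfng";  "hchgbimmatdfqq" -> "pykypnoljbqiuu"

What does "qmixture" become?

The pattern: shift every letter 8 places forward in the alphabet (wrapping around), then take characters alternately from the front and the back (1st, last, 2nd, 2nd-last, ...).
On "qmixture": the first step gives "yuqfbczm", and the second then gives "ymuzqcfb".

ymuzqcfb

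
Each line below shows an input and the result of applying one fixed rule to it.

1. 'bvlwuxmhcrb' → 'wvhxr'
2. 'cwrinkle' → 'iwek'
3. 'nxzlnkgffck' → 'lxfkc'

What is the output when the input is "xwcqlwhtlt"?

The pattern: keep every other character starting from the second (positions 2nd, 4th, 6th, ...), then swap each adjacent pair of characters (1↔2, 3↔4, ...).
For "xwcqlwhtlt", step one produces "wqwtt"; step two turns that into "qwtwt".

qwtwt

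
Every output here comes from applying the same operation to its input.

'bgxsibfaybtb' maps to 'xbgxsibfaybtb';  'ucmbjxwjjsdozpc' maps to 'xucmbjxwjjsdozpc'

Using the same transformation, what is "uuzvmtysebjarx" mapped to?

Looking at the pairs, the operation is to prepend "x".
So "uuzvmtysebjarx" becomes "xuuzvmtysebjarx".

xuuzvmtysebjarx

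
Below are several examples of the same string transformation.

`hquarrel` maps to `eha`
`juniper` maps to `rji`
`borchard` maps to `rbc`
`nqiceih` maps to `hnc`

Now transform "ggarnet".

tgr

Each output is the input with this applied: keep one character in every 3, starting at position 1 (positions 1st, 4th, 7th, ...), then move the last character to the front.
Working it through for "ggarnet": intermediate "grt", final "tgr".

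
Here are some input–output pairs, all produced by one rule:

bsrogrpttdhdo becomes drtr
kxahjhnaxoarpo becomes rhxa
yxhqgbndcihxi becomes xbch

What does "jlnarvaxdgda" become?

avdn

The pattern: keep one character in every 3, starting at position 3 (positions 3rd, 6th, 9th, ...), then swap the first and last characters.
Working it through for "jlnarvaxdgda": intermediate "nvda", final "avdn".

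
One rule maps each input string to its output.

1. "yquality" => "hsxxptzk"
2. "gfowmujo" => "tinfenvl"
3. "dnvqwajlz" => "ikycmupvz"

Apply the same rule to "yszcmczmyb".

lxaxryblby

The transformation: move the last 3 characters to the front (rotate right by 3), then shift every letter 1 place backward in the alphabet (wrapping around).
So "yszcmczmyb" becomes "lxaxryblby".
(Check on "yquality": → "ityyqual" → "hsxxptzk" ✓)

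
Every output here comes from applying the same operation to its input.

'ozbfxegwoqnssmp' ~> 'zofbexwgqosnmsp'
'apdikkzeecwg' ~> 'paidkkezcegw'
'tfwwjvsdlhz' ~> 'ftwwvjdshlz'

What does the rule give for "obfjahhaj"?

Rule — swap each adjacent pair of characters (1↔2, 3↔4, ...).
For "obfjahhaj" the result is "bojfhaahj".

bojfhaahj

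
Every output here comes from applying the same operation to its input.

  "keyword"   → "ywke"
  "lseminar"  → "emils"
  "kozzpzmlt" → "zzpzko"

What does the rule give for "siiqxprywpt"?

Looking at the pairs, the operation is to delete the last 3 characters, then move the first 2 characters to the end (rotate left by 2).
"siiqxprywpt" → "siiqxpry" → "iqxprysi".

iqxprysi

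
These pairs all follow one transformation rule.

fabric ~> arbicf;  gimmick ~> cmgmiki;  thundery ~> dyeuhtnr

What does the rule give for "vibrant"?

Rule — sort the characters into alphabetical order, then take characters alternately from the front and the back (1st, last, 2nd, 2nd-last, ...).
"vibrant" → "abinrtv" → "avbtirn".

avbtirn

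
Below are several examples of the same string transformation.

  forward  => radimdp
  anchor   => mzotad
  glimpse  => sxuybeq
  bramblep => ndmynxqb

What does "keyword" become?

wqkiadp

Looking at the pairs, the operation is to shift every letter 12 places forward in the alphabet (wrapping around).
Applying that to "keyword" gives "wqkiadp".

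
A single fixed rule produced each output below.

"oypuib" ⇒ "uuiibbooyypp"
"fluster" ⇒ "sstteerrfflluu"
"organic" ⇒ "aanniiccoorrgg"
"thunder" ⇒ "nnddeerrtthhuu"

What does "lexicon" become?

iiccoonnlleexx

The rule is to move the first 3 characters to the end (rotate left by 3), then double every character.
Starting from "lexicon": after the first operation, "iconlex"; after the second, "iiccoonnlleexx".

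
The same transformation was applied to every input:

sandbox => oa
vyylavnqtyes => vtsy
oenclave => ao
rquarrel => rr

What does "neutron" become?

The rule is to move the first 3 characters to the end (rotate left by 3), then keep one character in every 3, starting at position 3 (positions 3rd, 6th, 9th, ...).
Starting from "neutron": after the first operation, "tronneu"; after the second, "oe".

oe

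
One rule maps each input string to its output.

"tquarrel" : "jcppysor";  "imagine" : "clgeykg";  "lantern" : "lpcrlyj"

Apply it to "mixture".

cpsrvgk

The rule is to reverse the string, then shift every letter 2 places backward in the alphabet (wrapping around).
"mixture" → "erutxim" → "cpsrvgk".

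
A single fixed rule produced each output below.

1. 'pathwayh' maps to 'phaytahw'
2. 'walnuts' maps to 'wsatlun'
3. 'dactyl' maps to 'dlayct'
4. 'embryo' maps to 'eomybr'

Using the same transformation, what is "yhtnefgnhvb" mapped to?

The rule is to take characters alternately from the front and the back (1st, last, 2nd, 2nd-last, ...).
So "yhtnefgnhvb" becomes "ybhvthnnegf".

ybhvthnnegf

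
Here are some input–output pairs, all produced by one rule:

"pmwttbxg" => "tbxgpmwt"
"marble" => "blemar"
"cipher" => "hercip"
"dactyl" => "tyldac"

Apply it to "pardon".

donpar

The rule is to swap the front and back halves of the string.
On "pardon" that produces "donpar".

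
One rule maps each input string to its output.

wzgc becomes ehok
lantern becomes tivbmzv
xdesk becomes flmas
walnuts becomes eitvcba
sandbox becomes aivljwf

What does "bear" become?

In each case the input is transformed by: shift every letter 8 places forward in the alphabet (wrapping around).
Applying that to "bear" gives "jmiz".

jmiz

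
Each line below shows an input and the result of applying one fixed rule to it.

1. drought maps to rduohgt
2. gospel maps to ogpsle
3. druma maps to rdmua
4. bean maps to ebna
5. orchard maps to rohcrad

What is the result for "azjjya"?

zajjay

In each case the input is transformed by: swap each adjacent pair of characters (1↔2, 3↔4, ...).
Applying that to "azjjya" gives "zajjay".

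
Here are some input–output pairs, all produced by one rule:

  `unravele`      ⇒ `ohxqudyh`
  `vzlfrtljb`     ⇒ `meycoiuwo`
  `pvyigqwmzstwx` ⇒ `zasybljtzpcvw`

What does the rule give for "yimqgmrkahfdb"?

Rule — move the last 2 characters to the front (rotate right by 2), then shift every letter 3 places forward in the alphabet (wrapping around).
On "yimqgmrkahfdb": the first step gives "dbyimqgmrkahf", and the second then gives "geblptjpundki".

geblptjpundki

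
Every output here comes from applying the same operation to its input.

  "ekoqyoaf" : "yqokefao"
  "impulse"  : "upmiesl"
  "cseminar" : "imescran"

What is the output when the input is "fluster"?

sulfret

In each case the input is transformed by: move the last 3 characters to the front (rotate right by 3), then reverse the string.
"fluster" → "terflus" → "sulfret".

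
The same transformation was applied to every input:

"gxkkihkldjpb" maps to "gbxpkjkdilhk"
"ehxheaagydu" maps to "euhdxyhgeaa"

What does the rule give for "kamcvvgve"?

keavmgcvv

Looking at the pairs, the operation is to take characters alternately from the front and the back (1st, last, 2nd, 2nd-last, ...).
Applying that to "kamcvvgve" gives "keavmgcvv".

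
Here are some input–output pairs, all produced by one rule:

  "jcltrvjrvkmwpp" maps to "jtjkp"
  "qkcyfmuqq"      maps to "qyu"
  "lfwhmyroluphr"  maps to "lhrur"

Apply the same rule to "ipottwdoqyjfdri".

itdyd

Rule — keep one character in every 3, starting at position 1 (positions 1st, 4th, 7th, ...).
So "ipottwdoqyjfdri" becomes "itdyd".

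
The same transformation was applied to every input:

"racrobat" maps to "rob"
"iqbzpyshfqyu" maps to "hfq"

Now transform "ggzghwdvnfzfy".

In each case the input is transformed by: move the last 2 characters to the front (rotate right by 2), then keep only the last 3 characters.
Doing the same to "ggzghwdvnfzfy": "nfz".

nfz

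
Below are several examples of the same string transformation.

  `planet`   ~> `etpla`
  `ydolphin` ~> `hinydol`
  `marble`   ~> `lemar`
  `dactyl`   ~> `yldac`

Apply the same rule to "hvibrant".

anthvib

In each case the input is transformed by: swap the front and back halves of the string, then delete the first character.
Applying both steps to "hvibrant": "ranthvib", then "anthvib".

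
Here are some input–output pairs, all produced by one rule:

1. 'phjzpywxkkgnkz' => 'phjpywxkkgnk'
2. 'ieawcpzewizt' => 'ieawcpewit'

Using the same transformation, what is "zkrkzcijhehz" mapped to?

krkcijheh

Each output is the input with this applied: remove every "z".
"zkrkzcijhehz" → "krkcijheh".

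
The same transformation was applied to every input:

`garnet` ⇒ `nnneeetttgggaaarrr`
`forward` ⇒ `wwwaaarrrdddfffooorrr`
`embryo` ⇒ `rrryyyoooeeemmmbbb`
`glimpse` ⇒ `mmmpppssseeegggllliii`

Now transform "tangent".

gggeeennnttttttaaannn

What's happening: move the first 3 characters to the end (rotate left by 3), then repeat every character 3 times.
Starting from "tangent": after the first operation, "genttan"; after the second, "gggeeennnttttttaaannn".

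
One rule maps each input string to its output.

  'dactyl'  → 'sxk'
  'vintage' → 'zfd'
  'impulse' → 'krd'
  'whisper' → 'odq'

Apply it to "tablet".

kds

Rule — shift every letter 1 place backward in the alphabet (wrapping around), then keep only the last 3 characters.
Starting from "tablet": after the first operation, "szakds"; after the second, "kds".
(Check on "impulse": → "hlotkrd" → "krd" ✓)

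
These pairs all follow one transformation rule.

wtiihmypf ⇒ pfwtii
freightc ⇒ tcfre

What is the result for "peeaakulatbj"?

Rule — move the last 2 characters to the front (rotate right by 2), then delete the last 3 characters.
Working it through for "peeaakulatbj": intermediate "bjpeeaakulat", final "bjpeeaaku".
(Check on "wtiihmypf": → "pfwtiihmy" → "pfwtii" ✓)

bjpeeaaku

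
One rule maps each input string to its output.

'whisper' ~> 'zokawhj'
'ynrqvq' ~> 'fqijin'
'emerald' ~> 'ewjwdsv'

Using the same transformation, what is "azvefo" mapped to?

What's happening: swap each adjacent pair of characters (1↔2, 3↔4, ...), then shift every letter 8 places backward in the alphabet (wrapping around).
"azvefo" → "zaevof" → "rswngx".

rswngx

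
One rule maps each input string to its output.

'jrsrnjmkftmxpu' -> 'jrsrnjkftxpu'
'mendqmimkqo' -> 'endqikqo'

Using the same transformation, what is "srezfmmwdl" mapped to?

What's happening: remove every "m".
Applying that to "srezfmmwdl" gives "srezfwdl".

srezfwdl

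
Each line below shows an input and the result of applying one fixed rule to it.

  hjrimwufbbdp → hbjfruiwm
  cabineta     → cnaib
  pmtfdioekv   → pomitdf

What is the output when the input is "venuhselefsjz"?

vfeenluehs

Each output is the input with this applied: delete the last 3 characters, then take characters alternately from the front and the back (1st, last, 2nd, 2nd-last, ...).
Starting from "venuhselefsjz": after the first operation, "venuhselef"; after the second, "vfeenluehs".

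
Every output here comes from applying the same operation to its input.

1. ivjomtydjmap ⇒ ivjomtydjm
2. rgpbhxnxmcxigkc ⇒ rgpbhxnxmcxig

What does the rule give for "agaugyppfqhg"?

agaugyppfq

The pattern: delete the last 2 characters.
"agaugyppfqhg" → "agaugyppfq".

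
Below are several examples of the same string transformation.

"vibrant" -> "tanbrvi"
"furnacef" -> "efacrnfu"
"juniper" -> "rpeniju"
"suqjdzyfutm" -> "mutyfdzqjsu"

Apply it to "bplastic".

Rule — swap each adjacent pair of characters (1↔2, 3↔4, ...), then reverse the string.
On "bplastic": the first step gives "pbaltsci", and the second then gives "icstlabp".

icstlabp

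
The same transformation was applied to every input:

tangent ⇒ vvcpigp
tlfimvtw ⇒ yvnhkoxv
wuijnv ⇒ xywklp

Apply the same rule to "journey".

Rule — shift every letter 2 places forward in the alphabet (wrapping around), then move the last character to the front.
On "journey" that produces "alqwtpg".

alqwtpg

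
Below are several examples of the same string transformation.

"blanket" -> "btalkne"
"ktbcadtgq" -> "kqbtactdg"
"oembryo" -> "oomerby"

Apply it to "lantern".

lnnaetr

The transformation: move the last character to the front, then swap each adjacent pair of characters (1↔2, 3↔4, ...).
For "lantern", step one produces "nlanter"; step two turns that into "lnnaetr".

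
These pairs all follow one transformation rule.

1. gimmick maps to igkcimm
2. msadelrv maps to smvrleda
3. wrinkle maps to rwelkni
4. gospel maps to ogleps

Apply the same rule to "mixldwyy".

imyywdlx

In each case the input is transformed by: reverse the string, then move the last 2 characters to the front (rotate right by 2).
"mixldwyy" → "yywdlxim" → "imyywdlx".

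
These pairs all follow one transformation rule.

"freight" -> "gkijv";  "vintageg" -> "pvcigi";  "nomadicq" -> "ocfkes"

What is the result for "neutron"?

In each case the input is transformed by: delete the first 2 characters, then shift every letter 2 places forward in the alphabet (wrapping around).
"neutron" → "utron" → "wvtqp".

wvtqp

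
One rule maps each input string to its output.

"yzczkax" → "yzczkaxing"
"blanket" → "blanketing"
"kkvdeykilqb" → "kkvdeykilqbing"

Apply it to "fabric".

fabricing

The pattern: append "ing".
For "fabric" the result is "fabricing".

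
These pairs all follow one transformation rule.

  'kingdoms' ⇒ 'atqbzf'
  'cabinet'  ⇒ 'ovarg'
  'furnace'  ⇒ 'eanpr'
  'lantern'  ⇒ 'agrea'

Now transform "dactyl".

pgly

Each output is the input with this applied: shift every letter 13 places forward in the alphabet (wrapping around) — i.e. ROT13, then delete the first 2 characters.
Starting from "dactyl": after the first operation, "qnpgly"; after the second, "pgly".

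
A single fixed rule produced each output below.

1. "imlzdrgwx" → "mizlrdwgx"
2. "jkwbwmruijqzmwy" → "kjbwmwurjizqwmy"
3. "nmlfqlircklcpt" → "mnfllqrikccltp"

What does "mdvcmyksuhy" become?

The rule is to swap each adjacent pair of characters (1↔2, 3↔4, ...).
On "mdvcmyksuhy" that produces "dmcvymskhuy".

dmcvymskhuy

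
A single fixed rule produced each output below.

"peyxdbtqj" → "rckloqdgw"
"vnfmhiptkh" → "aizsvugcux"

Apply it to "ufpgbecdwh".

shtcroqpuj

The pattern: shift every letter 13 places forward in the alphabet (wrapping around) — i.e. ROT13, then swap each adjacent pair of characters (1↔2, 3↔4, ...).
Applying both steps to "ufpgbecdwh": "hsctorpqju", then "shtcroqpuj".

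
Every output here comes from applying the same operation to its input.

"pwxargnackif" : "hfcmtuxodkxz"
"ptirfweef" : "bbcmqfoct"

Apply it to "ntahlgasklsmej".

jbgkqxeidxphip

Rule — shift every letter 3 places backward in the alphabet (wrapping around), then move the last 3 characters to the front (rotate right by 3).
Applying both steps to "ntahlgasklsmej": "kqxeidxphipjbg", then "jbgkqxeidxphip".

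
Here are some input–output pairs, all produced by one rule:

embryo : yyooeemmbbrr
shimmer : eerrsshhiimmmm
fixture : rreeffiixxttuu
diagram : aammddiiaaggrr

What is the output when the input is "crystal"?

aallccrryysstt

Rule — move the last 2 characters to the front (rotate right by 2), then double every character.
Working it through for "crystal": intermediate "alcryst", final "aallccrryysstt".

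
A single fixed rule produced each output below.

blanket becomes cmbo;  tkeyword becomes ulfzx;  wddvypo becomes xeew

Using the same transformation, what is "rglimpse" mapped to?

shmjn

The transformation: delete the last 3 characters, then shift every letter 1 place forward in the alphabet (wrapping around).
"rglimpse" → "shmjn".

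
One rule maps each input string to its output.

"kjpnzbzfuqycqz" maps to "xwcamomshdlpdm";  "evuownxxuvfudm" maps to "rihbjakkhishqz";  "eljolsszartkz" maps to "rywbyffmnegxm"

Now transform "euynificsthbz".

What's happening: shift every letter 13 places forward in the alphabet (wrapping around) — i.e. ROT13.
Doing the same to "euynificsthbz": "rhlavsvpfguom".

rhlavsvpfguom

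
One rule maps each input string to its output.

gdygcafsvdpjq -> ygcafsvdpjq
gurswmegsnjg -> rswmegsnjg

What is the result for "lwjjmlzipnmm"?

jjmlzipnmm

The pattern: delete the first 2 characters.
On "lwjjmlzipnmm" that produces "jjmlzipnmm".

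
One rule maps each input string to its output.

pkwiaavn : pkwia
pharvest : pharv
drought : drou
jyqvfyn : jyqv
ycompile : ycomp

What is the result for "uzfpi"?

uz

The pattern: delete the last 3 characters.
Doing the same to "uzfpi": "uz".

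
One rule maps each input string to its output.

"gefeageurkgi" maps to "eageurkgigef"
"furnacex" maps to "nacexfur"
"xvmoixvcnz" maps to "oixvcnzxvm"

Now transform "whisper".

sperwhi

The transformation: move the first 3 characters to the end (rotate left by 3).
So "whisper" becomes "sperwhi".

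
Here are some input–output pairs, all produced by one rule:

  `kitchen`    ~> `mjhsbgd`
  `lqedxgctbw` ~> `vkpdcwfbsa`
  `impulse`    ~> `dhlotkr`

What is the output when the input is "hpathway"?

xgozsgvz

Looking at the pairs, the operation is to shift every letter 1 place backward in the alphabet (wrapping around), then move the last character to the front.
Working it through for "hpathway": intermediate "gozsgvzx", final "xgozsgvz".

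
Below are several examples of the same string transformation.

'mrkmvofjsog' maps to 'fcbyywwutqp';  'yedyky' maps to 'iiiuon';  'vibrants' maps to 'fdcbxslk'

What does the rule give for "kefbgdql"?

avuqponl

Each output is the input with this applied: sort the characters into reverse alphabetical order, then shift every letter 10 places forward in the alphabet (wrapping around).
On "kefbgdql": the first step gives "qlkgfedb", and the second then gives "avuqponl".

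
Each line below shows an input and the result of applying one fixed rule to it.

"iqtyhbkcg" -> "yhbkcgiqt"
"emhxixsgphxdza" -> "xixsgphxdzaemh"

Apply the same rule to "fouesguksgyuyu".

esguksgyuyufou

Each output is the input with this applied: move the first 3 characters to the end (rotate left by 3).
Applying that to "fouesguksgyuyu" gives "esguksgyuyufou".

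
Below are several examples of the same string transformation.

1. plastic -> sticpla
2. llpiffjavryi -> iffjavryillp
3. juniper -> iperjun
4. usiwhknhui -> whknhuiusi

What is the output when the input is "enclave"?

The pattern: move the first 3 characters to the end (rotate left by 3).
Doing the same to "enclave": "laveenc".

laveenc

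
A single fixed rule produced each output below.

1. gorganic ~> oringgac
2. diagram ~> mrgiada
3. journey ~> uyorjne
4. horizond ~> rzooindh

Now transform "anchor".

Each output is the input with this applied: sort the characters into reverse alphabetical order, then swap each adjacent pair of characters (1↔2, 3↔4, ...).
Working it through for "anchor": intermediate "ronhca", final "orhnac".

orhnac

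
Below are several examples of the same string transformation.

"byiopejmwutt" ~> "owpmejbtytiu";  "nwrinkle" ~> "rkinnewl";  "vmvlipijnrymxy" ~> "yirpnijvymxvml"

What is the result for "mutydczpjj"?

The pattern: take characters alternately from the front and the back (1st, last, 2nd, 2nd-last, ...), then swap the front and back halves of the string.
Working it through for "mutydczpjj": intermediate "mjujtpyzdc", final "pyzdcmjujt".

pyzdcmjujt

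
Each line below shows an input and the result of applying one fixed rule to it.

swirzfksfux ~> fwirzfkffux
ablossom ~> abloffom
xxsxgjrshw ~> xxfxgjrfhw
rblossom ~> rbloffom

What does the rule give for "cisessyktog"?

cifeffyktog

The rule is to replace every "s" with "f".
For "cisessyktog" the result is "cifeffyktog".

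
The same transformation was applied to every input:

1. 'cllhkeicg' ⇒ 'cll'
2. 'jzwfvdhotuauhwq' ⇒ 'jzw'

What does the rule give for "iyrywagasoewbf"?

iyr

The pattern: keep only the first 3 characters.
So "iyrywagasoewbf" becomes "iyr".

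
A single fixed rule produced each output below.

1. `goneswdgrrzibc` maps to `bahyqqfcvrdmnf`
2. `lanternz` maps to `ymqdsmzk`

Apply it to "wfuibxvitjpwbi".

havoishuwahtev

The transformation: shift every letter 1 place backward in the alphabet (wrapping around), then reverse the string.
On "wfuibxvitjpwbi": the first step gives "vethawuhsiovah", and the second then gives "havoishuwahtev".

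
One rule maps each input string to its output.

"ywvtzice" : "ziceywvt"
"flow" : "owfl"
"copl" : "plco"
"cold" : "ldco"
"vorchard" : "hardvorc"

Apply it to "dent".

ntde

What's happening: swap the front and back halves of the string.
Doing the same to "dent": "ntde".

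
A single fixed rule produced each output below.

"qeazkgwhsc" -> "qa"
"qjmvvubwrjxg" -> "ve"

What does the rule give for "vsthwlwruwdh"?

In each case the input is transformed by: shift every letter 2 places backward in the alphabet (wrapping around), then keep only the last 2 characters.
Working it through for "vsthwlwruwdh": intermediate "tqrfujupsubf", final "bf".

bf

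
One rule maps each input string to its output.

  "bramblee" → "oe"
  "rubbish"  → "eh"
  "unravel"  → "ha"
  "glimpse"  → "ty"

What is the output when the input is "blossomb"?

oy

The rule is to shift every letter 13 places forward in the alphabet (wrapping around) — i.e. ROT13, then keep only the first 2 characters.
For "blossomb", step one produces "oybffbzo"; step two turns that into "oy".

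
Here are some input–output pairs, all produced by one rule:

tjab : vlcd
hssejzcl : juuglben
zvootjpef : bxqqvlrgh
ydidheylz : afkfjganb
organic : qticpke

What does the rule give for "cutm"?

ewvo

In each case the input is transformed by: shift every letter 2 places forward in the alphabet (wrapping around).
Doing the same to "cutm": "ewvo".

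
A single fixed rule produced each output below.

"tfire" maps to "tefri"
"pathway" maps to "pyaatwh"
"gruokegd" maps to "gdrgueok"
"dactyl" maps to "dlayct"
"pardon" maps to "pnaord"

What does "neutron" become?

What's happening: take characters alternately from the front and the back (1st, last, 2nd, 2nd-last, ...).
Applying that to "neutron" gives "nneourt".

nneourt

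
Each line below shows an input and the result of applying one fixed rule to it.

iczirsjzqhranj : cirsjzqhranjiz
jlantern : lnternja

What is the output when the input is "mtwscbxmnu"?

tscbxmnumw

The pattern: move the first 2 characters to the end (rotate left by 2), then swap the first and last characters.
Applying both steps to "mtwscbxmnu": "wscbxmnumt", then "tscbxmnumw".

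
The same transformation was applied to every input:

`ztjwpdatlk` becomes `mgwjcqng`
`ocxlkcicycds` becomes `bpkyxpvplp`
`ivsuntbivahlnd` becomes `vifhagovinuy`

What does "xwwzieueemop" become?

Each output is the input with this applied: shift every letter 13 places forward in the alphabet (wrapping around) — i.e. ROT13, then delete the last 2 characters.
Applying both steps to "xwwzieueemop": "kjjmvrhrrzbc", then "kjjmvrhrrz".

kjjmvrhrrz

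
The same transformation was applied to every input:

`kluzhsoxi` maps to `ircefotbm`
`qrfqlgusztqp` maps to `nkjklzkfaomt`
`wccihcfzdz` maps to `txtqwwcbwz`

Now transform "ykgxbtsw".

nmqsearv

Each output is the input with this applied: move the last 3 characters to the front (rotate right by 3), then shift every letter 6 places backward in the alphabet (wrapping around).
Applying that to "ykgxbtsw" gives "nmqsearv".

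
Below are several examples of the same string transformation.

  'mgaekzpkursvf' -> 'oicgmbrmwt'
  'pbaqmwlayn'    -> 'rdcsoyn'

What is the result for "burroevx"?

dwttq

Looking at the pairs, the operation is to delete the last 3 characters, then shift every letter 2 places forward in the alphabet (wrapping around).
"burroevx" → "burro" → "dwttq".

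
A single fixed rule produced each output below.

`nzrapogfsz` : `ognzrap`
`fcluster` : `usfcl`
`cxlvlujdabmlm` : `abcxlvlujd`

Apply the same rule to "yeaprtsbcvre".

bcyeaprts

In each case the input is transformed by: delete the last 3 characters, then move the last 2 characters to the front (rotate right by 2).
Applying both steps to "yeaprtsbcvre": "yeaprtsbc", then "bcyeaprts".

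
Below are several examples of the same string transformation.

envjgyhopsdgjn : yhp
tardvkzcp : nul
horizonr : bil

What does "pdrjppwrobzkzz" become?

Looking at the pairs, the operation is to shift every letter 6 places backward in the alphabet (wrapping around), then keep only the first 3 characters.
On "pdrjppwrobzkzz": the first step gives "jxldjjqlivtett", and the second then gives "jxl".
(Check on "horizonr": → "bilctihl" → "bil" ✓)

jxl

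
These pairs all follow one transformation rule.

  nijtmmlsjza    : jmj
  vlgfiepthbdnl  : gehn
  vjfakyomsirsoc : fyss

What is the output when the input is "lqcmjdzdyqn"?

Each output is the input with this applied: keep one character in every 3, starting at position 3 (positions 3rd, 6th, 9th, ...).
"lqcmjdzdyqn" → "cdy".

cdy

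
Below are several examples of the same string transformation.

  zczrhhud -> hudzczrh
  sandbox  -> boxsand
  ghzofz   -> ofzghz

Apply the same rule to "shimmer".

mershim

Each output is the input with this applied: move the last 3 characters to the front (rotate right by 3).
"shimmer" → "mershim".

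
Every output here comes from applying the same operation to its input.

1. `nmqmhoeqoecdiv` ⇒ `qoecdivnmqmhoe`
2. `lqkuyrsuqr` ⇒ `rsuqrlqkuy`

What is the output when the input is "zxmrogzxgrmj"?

zxgrmjzxmrog

The pattern: swap the front and back halves of the string.
So "zxmrogzxgrmj" becomes "zxgrmjzxmrog".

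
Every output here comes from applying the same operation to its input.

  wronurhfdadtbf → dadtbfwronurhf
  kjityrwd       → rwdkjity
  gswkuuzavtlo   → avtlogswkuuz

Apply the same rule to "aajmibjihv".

jihvaajmib

The pattern: move the first character to the end, then swap the front and back halves of the string.
Starting from "aajmibjihv": after the first operation, "ajmibjihva"; after the second, "jihvaajmib".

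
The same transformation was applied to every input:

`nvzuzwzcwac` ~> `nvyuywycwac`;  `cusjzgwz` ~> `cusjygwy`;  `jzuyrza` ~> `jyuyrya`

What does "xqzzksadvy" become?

xqyyksadvy

In each case the input is transformed by: replace every "z" with "y".
Applying that to "xqzzksadvy" gives "xqyyksadvy".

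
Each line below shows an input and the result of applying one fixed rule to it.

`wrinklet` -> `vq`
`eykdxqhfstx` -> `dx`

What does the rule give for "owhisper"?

The rule is to shift every letter 1 place backward in the alphabet (wrapping around), then keep only the first 2 characters.
"owhisper" → "nvghrodq" → "nv".
(Check on "eykdxqhfstx": → "dxjcwpgersw" → "dx" ✓)

nv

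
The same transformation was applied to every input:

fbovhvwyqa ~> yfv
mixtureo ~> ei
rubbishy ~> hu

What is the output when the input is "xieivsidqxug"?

qges

Looking at the pairs, the operation is to swap the front and back halves of the string, then keep one character in every 3, starting at position 3 (positions 3rd, 6th, 9th, ...).
For "xieivsidqxug", step one produces "idqxugxieivs"; step two turns that into "qges".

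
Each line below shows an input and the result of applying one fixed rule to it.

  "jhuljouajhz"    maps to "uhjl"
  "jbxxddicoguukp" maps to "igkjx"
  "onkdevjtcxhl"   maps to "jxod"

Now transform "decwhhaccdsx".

What's happening: keep one character in every 3, starting at position 1 (positions 1st, 4th, 7th, ...), then move the first 2 characters to the end (rotate left by 2).
"decwhhaccdsx" → "dwad" → "addw".

addw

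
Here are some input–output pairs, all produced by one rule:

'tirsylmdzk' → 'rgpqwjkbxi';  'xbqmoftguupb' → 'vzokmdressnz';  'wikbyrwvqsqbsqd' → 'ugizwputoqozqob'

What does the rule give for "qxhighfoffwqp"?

ovfgefdmdduon

The rule is to shift every letter 2 places backward in the alphabet (wrapping around).
"qxhighfoffwqp" → "ovfgefdmdduon".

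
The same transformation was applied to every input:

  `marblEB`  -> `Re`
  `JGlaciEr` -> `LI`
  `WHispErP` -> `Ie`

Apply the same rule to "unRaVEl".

Looking at the pairs, the operation is to flip the case of every letter, then keep one character in every 3, starting at position 3 (positions 3rd, 6th, 9th, ...).
Working it through for "unRaVEl": intermediate "UNrAveL", final "re".

re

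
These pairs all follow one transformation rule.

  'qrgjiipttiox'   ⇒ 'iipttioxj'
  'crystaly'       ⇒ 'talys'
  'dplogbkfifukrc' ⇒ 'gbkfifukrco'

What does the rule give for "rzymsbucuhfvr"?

The transformation: delete the first 3 characters, then move the first character to the end.
"rzymsbucuhfvr" → "sbucuhfvrm".

sbucuhfvrm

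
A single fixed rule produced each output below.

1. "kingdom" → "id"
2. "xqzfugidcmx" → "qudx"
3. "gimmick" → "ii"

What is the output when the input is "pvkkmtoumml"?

Looking at the pairs, the operation is to keep one character in every 3, starting at position 2 (positions 2nd, 5th, 8th, ...).
For "pvkkmtoumml" the result is "vmul".

vmul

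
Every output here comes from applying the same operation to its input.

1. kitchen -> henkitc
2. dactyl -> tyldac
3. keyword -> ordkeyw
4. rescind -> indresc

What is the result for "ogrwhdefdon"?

Looking at the pairs, the operation is to move the last 3 characters to the front (rotate right by 3).
"ogrwhdefdon" → "donogrwhdef".

donogrwhdef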